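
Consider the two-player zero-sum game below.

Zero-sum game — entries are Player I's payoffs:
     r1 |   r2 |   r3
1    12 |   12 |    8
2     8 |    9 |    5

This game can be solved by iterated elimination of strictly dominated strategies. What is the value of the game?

Row 2 is strictly dominated by row 1 (12>8, 12>9, 8>5); eliminate 2.
Column r1 is strictly dominated by r3 for Player II (8<12); eliminate r1.
Column r2 is strictly dominated by r3 for Player II (8<12); eliminate r2.
Only (1, r3) remains, with payoff 8.

8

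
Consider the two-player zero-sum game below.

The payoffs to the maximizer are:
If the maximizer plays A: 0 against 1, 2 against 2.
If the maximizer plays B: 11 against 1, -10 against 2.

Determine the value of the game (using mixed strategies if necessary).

Row minima are 0 and -10, so the maximizer's maximin is 0; column maxima are 11 and 2, so the minimizer's minimax is 2. These differ, so the equilibrium is in mixed strategies.
Let the maximizer play A with probability p. The minimizer is indifferent when 11(1−p) = 2p − 10(1−p), giving p = 21/23.
Let the minimizer play 1 with probability q. The maximizer is indifferent when 2(1−q) = 11q − 10(1−q), giving q = 12/23.
The value is 0·(12/23) + (2)·(11/23) = 22/23.

22/23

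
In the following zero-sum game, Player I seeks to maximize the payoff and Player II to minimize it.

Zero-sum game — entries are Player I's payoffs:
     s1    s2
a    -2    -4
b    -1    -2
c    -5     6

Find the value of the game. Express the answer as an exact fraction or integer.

-4/3

Row a is strictly dominated by row b, so Player I never plays it.
The remaining 2×2 game on (b, c) × (s1, s2) has no saddle point. Let Player I play b with probability p; indifference gives −p − 5(1−p) = −2p + 6(1−p), so p = 11/12.
Similarly Player II's optimal q on s1 is 2/3, and the value is -1·(2/3) + (-2)·(1/3) = -4/3.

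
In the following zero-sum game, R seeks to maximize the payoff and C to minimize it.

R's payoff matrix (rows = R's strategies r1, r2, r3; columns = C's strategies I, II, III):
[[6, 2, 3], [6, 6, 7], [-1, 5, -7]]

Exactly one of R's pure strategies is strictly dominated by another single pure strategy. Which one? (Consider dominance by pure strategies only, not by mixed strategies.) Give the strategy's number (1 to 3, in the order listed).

Compare r3 with r2: 6 > -1, 6 > 5, 7 > -7.
So r2 strictly dominates r3 for R; r3 is strictly dominated.

3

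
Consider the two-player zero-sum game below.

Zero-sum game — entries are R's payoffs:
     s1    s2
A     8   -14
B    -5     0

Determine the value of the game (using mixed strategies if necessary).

Row minima are -14 and -5, so R's maximin is -5; column maxima are 8 and 0, so C's minimax is 0. These differ, so the equilibrium is in mixed strategies.
Let R play A with probability p. C is indifferent when 8p − 5(1−p) = −14p, giving p = 5/27.
Let C play s1 with probability q. R is indifferent when 8q − 14(1−q) = −5q, giving q = 14/27.
The value is 8·(14/27) + (-14)·(13/27) = -70/27.

-70/27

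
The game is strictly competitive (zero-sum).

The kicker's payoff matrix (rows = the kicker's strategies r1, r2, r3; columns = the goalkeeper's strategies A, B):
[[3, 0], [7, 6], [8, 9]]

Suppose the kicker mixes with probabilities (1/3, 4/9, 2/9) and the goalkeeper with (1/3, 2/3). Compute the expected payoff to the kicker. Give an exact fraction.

137/27

Against (1/3, 2/3), each row's expected payoff is r1: 1; r2: 19/3; r3: 26/3.
Taking the (1/3, 4/9, 2/9)-weighted average: (1/3)·(1) + (4/9)·(19/3) + (2/9)·(26/3) = 137/27.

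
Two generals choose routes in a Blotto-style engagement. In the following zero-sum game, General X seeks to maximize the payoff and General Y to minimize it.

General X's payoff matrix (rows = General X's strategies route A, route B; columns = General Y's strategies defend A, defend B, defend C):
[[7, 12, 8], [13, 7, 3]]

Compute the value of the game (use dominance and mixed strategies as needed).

83/11

Column defend B is strictly dominated by defend C for General Y (it gives General X more in every row).
The remaining 2×2 game on (route A, route B) × (defend A, defend C) has no saddle point. Let General X play route A with probability p; indifference gives 7p + 13(1−p) = 8p + 3(1−p), so p = 10/11.
Similarly General Y's optimal q on defend A is 5/11, and the value is 7·(5/11) + (8)·(6/11) = 83/11.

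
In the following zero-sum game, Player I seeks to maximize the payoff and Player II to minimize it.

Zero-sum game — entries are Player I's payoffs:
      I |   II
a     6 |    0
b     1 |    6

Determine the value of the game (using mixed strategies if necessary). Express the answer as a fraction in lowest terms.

Row minima are 0 and 1, so Player I's maximin is 1; column maxima are 6 and 6, so Player II's minimax is 6. These differ, so the equilibrium is in mixed strategies.
Let Player I play a with probability p. Player II is indifferent when 6p + (1−p) = 6(1−p), giving p = 5/11.
Let Player II play I with probability q. Player I is indifferent when 6q = q + 6(1−q), giving q = 6/11.
The value is 6·(6/11) + (0)·(5/11) = 36/11.

36/11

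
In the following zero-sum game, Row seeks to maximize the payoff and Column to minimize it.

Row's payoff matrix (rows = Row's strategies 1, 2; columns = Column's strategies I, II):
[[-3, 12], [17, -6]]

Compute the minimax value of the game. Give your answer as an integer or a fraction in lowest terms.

Row minima are -3 and -6, so Row's maximin is -3; column maxima are 17 and 12, so Column's minimax is 12. These differ, so the equilibrium is in mixed strategies.
Let Row play 1 with probability p. Column is indifferent when −3p + 17(1−p) = 12p − 6(1−p), giving p = 23/38.
Let Column play I with probability q. Row is indifferent when −3q + 12(1−q) = 17q − 6(1−q), giving q = 9/19.
The value is -3·(9/19) + (12)·(10/19) = 93/19.

93/19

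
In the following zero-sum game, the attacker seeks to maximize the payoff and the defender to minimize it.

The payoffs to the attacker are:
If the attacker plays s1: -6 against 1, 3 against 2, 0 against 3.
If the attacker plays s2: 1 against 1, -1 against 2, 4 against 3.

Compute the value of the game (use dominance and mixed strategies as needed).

Column 3 is strictly dominated by 1 for the defender (it gives the attacker more in every row).
The remaining 2×2 game on (s1, s2) × (1, 2) has no saddle point. Let the attacker play s1 with probability p; indifference gives −6p + (1−p) = 3p − (1−p), so p = 2/11.
Similarly the defender's optimal q on 1 is 4/11, and the value is -6·(4/11) + (3)·(7/11) = -3/11.

-3/11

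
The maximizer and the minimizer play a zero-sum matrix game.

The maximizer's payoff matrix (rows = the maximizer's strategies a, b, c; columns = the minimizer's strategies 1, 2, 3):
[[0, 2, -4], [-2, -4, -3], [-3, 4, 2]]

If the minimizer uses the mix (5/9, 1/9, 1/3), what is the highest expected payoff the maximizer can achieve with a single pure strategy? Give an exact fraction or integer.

-5/9

a: (0)·(5/9) + (2)·(1/9) + (-4)·(1/3) = -10/9.
b: (-2)·(5/9) + (-4)·(1/9) + (-3)·(1/3) = -23/9.
c: (-3)·(5/9) + (4)·(1/9) + (2)·(1/3) = -5/9.
The best pure response is c with expected payoff -5/9.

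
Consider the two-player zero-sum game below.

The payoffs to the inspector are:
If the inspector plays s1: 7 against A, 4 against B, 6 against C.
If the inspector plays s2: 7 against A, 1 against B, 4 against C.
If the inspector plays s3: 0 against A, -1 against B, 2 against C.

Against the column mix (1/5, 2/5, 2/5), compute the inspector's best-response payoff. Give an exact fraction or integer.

s1: (7)·(1/5) + (4)·(2/5) + (6)·(2/5) = 27/5.
s2: (7)·(1/5) + (1)·(2/5) + (4)·(2/5) = 17/5.
s3: (0)·(1/5) + (-1)·(2/5) + (2)·(2/5) = 2/5.
The best pure response is s1 with expected payoff 27/5.

27/5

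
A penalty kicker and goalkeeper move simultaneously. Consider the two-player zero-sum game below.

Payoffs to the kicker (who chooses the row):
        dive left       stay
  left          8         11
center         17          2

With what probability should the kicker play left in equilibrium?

5/6

Row minima are 8 and 2, so the kicker's maximin is 8; column maxima are 17 and 11, so the goalkeeper's minimax is 11. These differ, so the equilibrium is in mixed strategies.
Let the kicker play left with probability p. The goalkeeper is indifferent when 8p + 17(1−p) = 11p + 2(1−p), giving p = 5/6.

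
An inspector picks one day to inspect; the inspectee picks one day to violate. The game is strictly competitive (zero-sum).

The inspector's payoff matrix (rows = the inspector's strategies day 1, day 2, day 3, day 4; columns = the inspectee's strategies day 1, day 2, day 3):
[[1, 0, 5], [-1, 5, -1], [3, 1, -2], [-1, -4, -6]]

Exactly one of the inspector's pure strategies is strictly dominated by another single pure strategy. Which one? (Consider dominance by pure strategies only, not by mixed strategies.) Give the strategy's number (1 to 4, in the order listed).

4

Compare day 4 with day 1: 1 > -1, 0 > -4, 5 > -6.
So day 1 strictly dominates day 4 for the inspector; day 4 is strictly dominated.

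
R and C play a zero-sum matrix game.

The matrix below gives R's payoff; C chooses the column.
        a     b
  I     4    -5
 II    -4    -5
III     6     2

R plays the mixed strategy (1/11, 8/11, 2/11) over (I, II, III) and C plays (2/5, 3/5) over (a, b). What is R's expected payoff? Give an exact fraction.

Against (2/5, 3/5), each row's expected payoff is I: -7/5; II: -23/5; III: 18/5.
Taking the (1/11, 8/11, 2/11)-weighted average: (1/11)·(-7/5) + (8/11)·(-23/5) + (2/11)·(18/5) = -31/11.

-31/11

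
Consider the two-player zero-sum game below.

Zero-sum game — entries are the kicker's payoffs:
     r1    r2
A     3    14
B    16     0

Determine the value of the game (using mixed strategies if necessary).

Row minima are 3 and 0, so the kicker's maximin is 3; column maxima are 16 and 14, so the goalkeeper's minimax is 14. These differ, so the equilibrium is in mixed strategies.
Let the kicker play A with probability p. The goalkeeper is indifferent when 3p + 16(1−p) = 14p, giving p = 16/27.
Let the goalkeeper play r1 with probability q. The kicker is indifferent when 3q + 14(1−q) = 16q, giving q = 14/27.
The value is 3·(14/27) + (14)·(13/27) = 224/27.

224/27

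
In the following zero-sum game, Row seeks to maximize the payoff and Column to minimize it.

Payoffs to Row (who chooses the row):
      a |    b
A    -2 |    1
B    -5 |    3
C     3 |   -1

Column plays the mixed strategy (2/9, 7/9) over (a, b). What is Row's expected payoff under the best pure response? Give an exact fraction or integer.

11/9

A: (-2)·(2/9) + (1)·(7/9) = 1/3.
B: (-5)·(2/9) + (3)·(7/9) = 11/9.
C: (3)·(2/9) + (-1)·(7/9) = -1/9.
The best pure response is B with expected payoff 11/9.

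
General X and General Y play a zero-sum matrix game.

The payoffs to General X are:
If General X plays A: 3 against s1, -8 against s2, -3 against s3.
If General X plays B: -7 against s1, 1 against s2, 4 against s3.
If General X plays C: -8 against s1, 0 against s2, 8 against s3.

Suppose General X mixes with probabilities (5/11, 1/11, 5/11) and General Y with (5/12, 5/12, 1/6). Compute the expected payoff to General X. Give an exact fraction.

Against (5/12, 5/12, 1/6), each row's expected payoff is A: -31/12; B: -11/6; C: -2.
Taking the (5/11, 1/11, 5/11)-weighted average: (5/11)·(-31/12) + (1/11)·(-11/6) + (5/11)·(-2) = -9/4.

-9/4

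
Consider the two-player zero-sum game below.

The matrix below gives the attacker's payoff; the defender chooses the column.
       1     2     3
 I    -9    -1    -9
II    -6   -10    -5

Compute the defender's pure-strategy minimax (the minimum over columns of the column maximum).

The worst case (largest entry) in each column is 1: -6, 2: -1, 3: -5.
The best (smallest) of these is -6.

-6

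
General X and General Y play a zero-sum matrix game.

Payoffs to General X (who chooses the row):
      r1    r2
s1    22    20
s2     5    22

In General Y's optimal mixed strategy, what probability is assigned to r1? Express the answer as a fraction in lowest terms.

2/19

Row minima are 20 and 5, so General X's maximin is 20; column maxima are 22 and 22, so General Y's minimax is 22. These differ, so the equilibrium is in mixed strategies.
Let General Y play r1 with probability q. General X is indifferent when 22q + 20(1−q) = 5q + 22(1−q), giving q = 2/19.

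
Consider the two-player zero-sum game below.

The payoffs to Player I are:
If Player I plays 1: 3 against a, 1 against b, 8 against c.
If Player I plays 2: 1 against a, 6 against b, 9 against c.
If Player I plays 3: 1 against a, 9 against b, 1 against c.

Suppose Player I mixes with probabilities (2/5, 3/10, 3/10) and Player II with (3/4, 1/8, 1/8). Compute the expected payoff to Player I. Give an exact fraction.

Against (3/4, 1/8, 1/8), each row's expected payoff is 1: 27/8; 2: 21/8; 3: 2.
Taking the (2/5, 3/10, 3/10)-weighted average: (2/5)·(27/8) + (3/10)·(21/8) + (3/10)·(2) = 219/80.

219/80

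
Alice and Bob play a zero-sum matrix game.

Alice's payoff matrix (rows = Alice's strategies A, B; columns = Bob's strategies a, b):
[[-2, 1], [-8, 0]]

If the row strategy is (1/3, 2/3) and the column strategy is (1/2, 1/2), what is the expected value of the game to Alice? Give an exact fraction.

Against (1/2, 1/2), each row's expected payoff is A: -1/2; B: -4.
Taking the (1/3, 2/3)-weighted average: (1/3)·(-1/2) + (2/3)·(-4) = -17/6.

-17/6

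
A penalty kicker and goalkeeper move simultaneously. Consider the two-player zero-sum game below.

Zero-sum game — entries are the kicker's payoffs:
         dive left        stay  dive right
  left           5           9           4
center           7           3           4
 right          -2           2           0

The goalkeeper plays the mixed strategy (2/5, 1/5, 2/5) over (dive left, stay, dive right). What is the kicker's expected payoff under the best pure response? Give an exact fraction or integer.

27/5

left: (5)·(2/5) + (9)·(1/5) + (4)·(2/5) = 27/5.
center: (7)·(2/5) + (3)·(1/5) + (4)·(2/5) = 5.
right: (-2)·(2/5) + (2)·(1/5) + (0)·(2/5) = -2/5.
The best pure response is left with expected payoff 27/5.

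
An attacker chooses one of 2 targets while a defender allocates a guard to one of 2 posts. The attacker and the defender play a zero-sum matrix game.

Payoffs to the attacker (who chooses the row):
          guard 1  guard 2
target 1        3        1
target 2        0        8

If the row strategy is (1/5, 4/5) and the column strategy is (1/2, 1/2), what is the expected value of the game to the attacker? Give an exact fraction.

18/5

Against (1/2, 1/2), each row's expected payoff is target 1: 2; target 2: 4.
Taking the (1/5, 4/5)-weighted average: (1/5)·(2) + (4/5)·(4) = 18/5.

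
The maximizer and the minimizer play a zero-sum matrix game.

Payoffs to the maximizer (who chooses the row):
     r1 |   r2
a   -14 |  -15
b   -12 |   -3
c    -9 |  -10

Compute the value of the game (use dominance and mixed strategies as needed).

Row a is strictly dominated by row c, so the maximizer never plays it.
The remaining 2×2 game on (b, c) × (r1, r2) has no saddle point. Let the maximizer play b with probability p; indifference gives −12p − 9(1−p) = −3p − 10(1−p), so p = 1/10.
Similarly the minimizer's optimal q on r1 is 7/10, and the value is -12·(7/10) + (-3)·(3/10) = -93/10.

-93/10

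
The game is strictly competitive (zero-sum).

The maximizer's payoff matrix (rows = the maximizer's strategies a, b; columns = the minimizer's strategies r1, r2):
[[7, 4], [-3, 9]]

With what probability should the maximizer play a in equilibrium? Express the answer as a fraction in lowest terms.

4/5

Row minima are 4 and -3, so the maximizer's maximin is 4; column maxima are 7 and 9, so the minimizer's minimax is 7. These differ, so the equilibrium is in mixed strategies.
Let the maximizer play a with probability p. The minimizer is indifferent when 7p − 3(1−p) = 4p + 9(1−p), giving p = 4/5.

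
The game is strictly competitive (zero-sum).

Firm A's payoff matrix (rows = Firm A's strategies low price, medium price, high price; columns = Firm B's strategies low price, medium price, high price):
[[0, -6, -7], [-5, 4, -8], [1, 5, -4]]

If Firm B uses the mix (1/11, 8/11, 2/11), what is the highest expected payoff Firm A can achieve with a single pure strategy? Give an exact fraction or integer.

3

low price: (0)·(1/11) + (-6)·(8/11) + (-7)·(2/11) = -62/11.
medium price: (-5)·(1/11) + (4)·(8/11) + (-8)·(2/11) = 1.
high price: (1)·(1/11) + (5)·(8/11) + (-4)·(2/11) = 3.
The best pure response is high price with expected payoff 3.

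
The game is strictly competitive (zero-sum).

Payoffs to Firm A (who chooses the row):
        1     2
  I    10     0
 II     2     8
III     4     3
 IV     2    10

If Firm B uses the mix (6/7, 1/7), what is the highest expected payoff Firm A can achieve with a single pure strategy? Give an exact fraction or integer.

I: (10)·(6/7) + (0)·(1/7) = 60/7.
II: (2)·(6/7) + (8)·(1/7) = 20/7.
III: (4)·(6/7) + (3)·(1/7) = 27/7.
IV: (2)·(6/7) + (10)·(1/7) = 22/7.
The best pure response is I with expected payoff 60/7.

60/7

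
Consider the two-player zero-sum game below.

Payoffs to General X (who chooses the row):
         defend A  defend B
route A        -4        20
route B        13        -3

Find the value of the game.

31/5

Row minima are -4 and -3, so General X's maximin is -3; column maxima are 13 and 20, so General Y's minimax is 13. These differ, so the equilibrium is in mixed strategies.
Let General X play route A with probability p. General Y is indifferent when −4p + 13(1−p) = 20p − 3(1−p), giving p = 2/5.
Let General Y play defend A with probability q. General X is indifferent when −4q + 20(1−q) = 13q − 3(1−q), giving q = 23/40.
The value is -4·(23/40) + (20)·(17/40) = 31/5.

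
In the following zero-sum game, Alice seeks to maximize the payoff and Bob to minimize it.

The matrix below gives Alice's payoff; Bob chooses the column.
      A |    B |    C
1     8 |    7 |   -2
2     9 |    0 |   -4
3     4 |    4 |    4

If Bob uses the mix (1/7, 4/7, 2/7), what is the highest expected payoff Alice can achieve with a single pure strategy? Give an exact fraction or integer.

32/7

1: (8)·(1/7) + (7)·(4/7) + (-2)·(2/7) = 32/7.
2: (9)·(1/7) + (0)·(4/7) + (-4)·(2/7) = 1/7.
3: (4)·(1/7) + (4)·(4/7) + (4)·(2/7) = 4.
The best pure response is 1 with expected payoff 32/7.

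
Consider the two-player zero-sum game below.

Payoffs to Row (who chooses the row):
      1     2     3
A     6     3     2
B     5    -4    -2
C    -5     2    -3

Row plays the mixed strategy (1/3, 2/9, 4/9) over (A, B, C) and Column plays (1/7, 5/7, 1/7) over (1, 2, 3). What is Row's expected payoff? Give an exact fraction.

43/63

Against (1/7, 5/7, 1/7), each row's expected payoff is A: 23/7; B: -17/7; C: 2/7.
Taking the (1/3, 2/9, 4/9)-weighted average: (1/3)·(23/7) + (2/9)·(-17/7) + (4/9)·(2/7) = 43/63.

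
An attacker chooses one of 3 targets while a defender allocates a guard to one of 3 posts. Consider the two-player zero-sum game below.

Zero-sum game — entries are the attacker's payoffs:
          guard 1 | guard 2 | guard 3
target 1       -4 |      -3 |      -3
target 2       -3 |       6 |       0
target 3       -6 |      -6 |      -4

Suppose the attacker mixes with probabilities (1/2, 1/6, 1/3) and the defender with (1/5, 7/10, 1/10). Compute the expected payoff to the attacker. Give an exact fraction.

Against (1/5, 7/10, 1/10), each row's expected payoff is target 1: -16/5; target 2: 18/5; target 3: -29/5.
Taking the (1/2, 1/6, 1/3)-weighted average: (1/2)·(-16/5) + (1/6)·(18/5) + (1/3)·(-29/5) = -44/15.

-44/15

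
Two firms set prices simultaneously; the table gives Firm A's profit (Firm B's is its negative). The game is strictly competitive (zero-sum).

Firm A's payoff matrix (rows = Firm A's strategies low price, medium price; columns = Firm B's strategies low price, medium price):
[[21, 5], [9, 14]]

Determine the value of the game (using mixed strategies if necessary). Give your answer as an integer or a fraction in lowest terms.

83/7

Row minima are 5 and 9, so Firm A's maximin is 9; column maxima are 21 and 14, so Firm B's minimax is 14. These differ, so the equilibrium is in mixed strategies.
Let Firm A play low price with probability p. Firm B is indifferent when 21p + 9(1−p) = 5p + 14(1−p), giving p = 5/21.
Let Firm B play low price with probability q. Firm A is indifferent when 21q + 5(1−q) = 9q + 14(1−q), giving q = 3/7.
The value is 21·(3/7) + (5)·(4/7) = 83/7.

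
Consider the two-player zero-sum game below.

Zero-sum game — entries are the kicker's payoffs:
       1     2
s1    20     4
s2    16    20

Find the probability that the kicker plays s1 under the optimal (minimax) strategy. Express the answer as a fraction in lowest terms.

Row minima are 4 and 16, so the kicker's maximin is 16; column maxima are 20 and 20, so the goalkeeper's minimax is 20. These differ, so the equilibrium is in mixed strategies.
Let the kicker play s1 with probability p. The goalkeeper is indifferent when 20p + 16(1−p) = 4p + 20(1−p), giving p = 1/5.

1/5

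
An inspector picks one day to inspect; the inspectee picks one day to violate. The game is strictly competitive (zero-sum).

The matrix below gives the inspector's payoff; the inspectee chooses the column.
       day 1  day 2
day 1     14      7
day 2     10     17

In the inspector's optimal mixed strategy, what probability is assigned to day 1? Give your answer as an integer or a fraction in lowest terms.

1/2

Row minima are 7 and 10, so the inspector's maximin is 10; column maxima are 14 and 17, so the inspectee's minimax is 14. These differ, so the equilibrium is in mixed strategies.
Let the inspector play day 1 with probability p. The inspectee is indifferent when 14p + 10(1−p) = 7p + 17(1−p), giving p = 1/2.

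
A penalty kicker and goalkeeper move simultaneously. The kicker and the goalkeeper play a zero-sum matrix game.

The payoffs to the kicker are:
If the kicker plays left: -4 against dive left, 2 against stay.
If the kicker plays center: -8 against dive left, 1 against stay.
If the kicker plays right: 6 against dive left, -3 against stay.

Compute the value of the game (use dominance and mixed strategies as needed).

Row center is strictly dominated by row left, so the kicker never plays it.
The remaining 2×2 game on (left, right) × (dive left, stay) has no saddle point. Let the kicker play left with probability p; indifference gives −4p + 6(1−p) = 2p − 3(1−p), so p = 3/5.
Similarly the goalkeeper's optimal q on dive left is 1/3, and the value is -4·(1/3) + (2)·(2/3) = 0.

0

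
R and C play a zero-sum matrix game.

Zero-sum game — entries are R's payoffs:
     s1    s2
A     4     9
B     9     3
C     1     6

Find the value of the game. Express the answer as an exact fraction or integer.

Row C is strictly dominated by row A, so R never plays it.
The remaining 2×2 game on (A, B) × (s1, s2) has no saddle point. Let R play A with probability p; indifference gives 4p + 9(1−p) = 9p + 3(1−p), so p = 6/11.
Similarly C's optimal q on s1 is 6/11, and the value is 4·(6/11) + (9)·(5/11) = 69/11.

69/11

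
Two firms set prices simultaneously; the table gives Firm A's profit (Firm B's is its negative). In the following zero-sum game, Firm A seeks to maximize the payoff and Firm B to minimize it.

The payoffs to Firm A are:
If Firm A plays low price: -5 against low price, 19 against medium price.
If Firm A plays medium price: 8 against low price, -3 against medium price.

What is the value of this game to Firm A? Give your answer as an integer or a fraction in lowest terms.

Row minima are -5 and -3, so Firm A's maximin is -3; column maxima are 8 and 19, so Firm B's minimax is 8. These differ, so the equilibrium is in mixed strategies.
Let Firm A play low price with probability p. Firm B is indifferent when −5p + 8(1−p) = 19p − 3(1−p), giving p = 11/35.
Let Firm B play low price with probability q. Firm A is indifferent when −5q + 19(1−q) = 8q − 3(1−q), giving q = 22/35.
The value is -5·(22/35) + (19)·(13/35) = 137/35.

137/35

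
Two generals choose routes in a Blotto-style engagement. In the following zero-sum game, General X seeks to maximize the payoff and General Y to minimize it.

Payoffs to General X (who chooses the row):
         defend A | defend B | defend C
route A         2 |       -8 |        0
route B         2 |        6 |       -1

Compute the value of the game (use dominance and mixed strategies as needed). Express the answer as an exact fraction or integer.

-8/15

Column defend A is strictly dominated by defend C for General Y (it gives General X more in every row).
The remaining 2×2 game on (route A, route B) × (defend B, defend C) has no saddle point. Let General X play route A with probability p; indifference gives −8p + 6(1−p) = −(1−p), so p = 7/15.
Similarly General Y's optimal q on defend B is 1/15, and the value is -8·(1/15) + (0)·(14/15) = -8/15.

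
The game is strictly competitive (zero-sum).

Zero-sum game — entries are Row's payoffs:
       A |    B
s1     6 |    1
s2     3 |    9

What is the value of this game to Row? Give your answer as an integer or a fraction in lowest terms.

Row minima are 1 and 3, so Row's maximin is 3; column maxima are 6 and 9, so Column's minimax is 6. These differ, so the equilibrium is in mixed strategies.
Let Row play s1 with probability p. Column is indifferent when 6p + 3(1−p) = p + 9(1−p), giving p = 6/11.
Let Column play A with probability q. Row is indifferent when 6q + (1−q) = 3q + 9(1−q), giving q = 8/11.
The value is 6·(8/11) + (1)·(3/11) = 51/11.

51/11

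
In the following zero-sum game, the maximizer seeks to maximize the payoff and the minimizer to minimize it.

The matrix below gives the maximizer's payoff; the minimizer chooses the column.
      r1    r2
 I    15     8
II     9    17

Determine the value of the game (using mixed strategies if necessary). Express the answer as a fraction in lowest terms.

61/5

Row minima are 8 and 9, so the maximizer's maximin is 9; column maxima are 15 and 17, so the minimizer's minimax is 15. These differ, so the equilibrium is in mixed strategies.
Let the maximizer play I with probability p. The minimizer is indifferent when 15p + 9(1−p) = 8p + 17(1−p), giving p = 8/15.
Let the minimizer play r1 with probability q. The maximizer is indifferent when 15q + 8(1−q) = 9q + 17(1−q), giving q = 3/5.
The value is 15·(3/5) + (8)·(2/5) = 61/5.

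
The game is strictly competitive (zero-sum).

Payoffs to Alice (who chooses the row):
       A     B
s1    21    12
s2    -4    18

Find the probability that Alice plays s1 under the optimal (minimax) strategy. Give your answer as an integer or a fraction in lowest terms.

Row minima are 12 and -4, so Alice's maximin is 12; column maxima are 21 and 18, so Bob's minimax is 18. These differ, so the equilibrium is in mixed strategies.
Let Alice play s1 with probability p. Bob is indifferent when 21p − 4(1−p) = 12p + 18(1−p), giving p = 22/31.

22/31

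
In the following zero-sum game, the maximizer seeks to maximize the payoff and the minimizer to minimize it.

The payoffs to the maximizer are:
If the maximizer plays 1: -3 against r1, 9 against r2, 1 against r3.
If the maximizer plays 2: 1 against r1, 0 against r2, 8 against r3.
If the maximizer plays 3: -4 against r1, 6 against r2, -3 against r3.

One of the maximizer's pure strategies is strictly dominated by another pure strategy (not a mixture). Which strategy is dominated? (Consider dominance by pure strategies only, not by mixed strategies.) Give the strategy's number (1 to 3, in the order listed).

3

Compare 3 with 1: -3 > -4, 9 > 6, 1 > -3.
So 1 strictly dominates 3 for the maximizer; 3 is strictly dominated.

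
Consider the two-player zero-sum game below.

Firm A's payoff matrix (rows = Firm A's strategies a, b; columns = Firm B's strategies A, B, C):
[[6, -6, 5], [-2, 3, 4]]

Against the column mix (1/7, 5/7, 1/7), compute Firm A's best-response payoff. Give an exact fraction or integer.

a: (6)·(1/7) + (-6)·(5/7) + (5)·(1/7) = -19/7.
b: (-2)·(1/7) + (3)·(5/7) + (4)·(1/7) = 17/7.
The best pure response is b with expected payoff 17/7.

17/7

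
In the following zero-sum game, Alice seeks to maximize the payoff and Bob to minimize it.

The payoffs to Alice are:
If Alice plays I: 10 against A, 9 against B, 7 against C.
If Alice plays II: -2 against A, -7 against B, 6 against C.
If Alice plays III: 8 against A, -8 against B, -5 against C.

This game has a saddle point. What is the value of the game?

Row minima: 7, -7, -8 → Alice's maximin is 7.
Column maxima: 10, 9, 7 → Bob's minimax is 7.
They coincide at (I, C), so the value is 7.

7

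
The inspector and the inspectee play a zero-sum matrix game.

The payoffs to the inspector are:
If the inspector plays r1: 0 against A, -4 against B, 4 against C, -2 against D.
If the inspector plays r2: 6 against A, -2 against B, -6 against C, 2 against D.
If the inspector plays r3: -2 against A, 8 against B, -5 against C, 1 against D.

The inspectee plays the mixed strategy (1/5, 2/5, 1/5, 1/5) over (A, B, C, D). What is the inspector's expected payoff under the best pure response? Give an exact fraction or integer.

r1: (0)·(1/5) + (-4)·(2/5) + (4)·(1/5) + (-2)·(1/5) = -6/5.
r2: (6)·(1/5) + (-2)·(2/5) + (-6)·(1/5) + (2)·(1/5) = -2/5.
r3: (-2)·(1/5) + (8)·(2/5) + (-5)·(1/5) + (1)·(1/5) = 2.
The best pure response is r3 with expected payoff 2.

2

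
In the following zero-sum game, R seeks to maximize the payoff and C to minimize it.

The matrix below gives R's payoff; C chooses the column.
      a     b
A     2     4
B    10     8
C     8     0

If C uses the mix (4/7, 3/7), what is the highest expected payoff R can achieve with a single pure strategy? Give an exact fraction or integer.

64/7

A: (2)·(4/7) + (4)·(3/7) = 20/7.
B: (10)·(4/7) + (8)·(3/7) = 64/7.
C: (8)·(4/7) + (0)·(3/7) = 32/7.
The best pure response is B with expected payoff 64/7.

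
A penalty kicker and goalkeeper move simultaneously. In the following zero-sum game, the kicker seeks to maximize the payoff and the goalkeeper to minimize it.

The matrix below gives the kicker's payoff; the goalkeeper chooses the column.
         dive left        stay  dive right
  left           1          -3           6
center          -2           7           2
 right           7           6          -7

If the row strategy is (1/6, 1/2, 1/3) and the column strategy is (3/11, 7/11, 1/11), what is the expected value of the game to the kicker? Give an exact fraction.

235/66

Against (3/11, 7/11, 1/11), each row's expected payoff is left: -12/11; center: 45/11; right: 56/11.
Taking the (1/6, 1/2, 1/3)-weighted average: (1/6)·(-12/11) + (1/2)·(45/11) + (1/3)·(56/11) = 235/66.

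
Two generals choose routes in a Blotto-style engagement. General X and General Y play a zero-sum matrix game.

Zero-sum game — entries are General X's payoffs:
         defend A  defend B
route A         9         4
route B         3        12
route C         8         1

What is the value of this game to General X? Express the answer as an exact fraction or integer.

48/7

Row route C is strictly dominated by row route A, so General X never plays it.
The remaining 2×2 game on (route A, route B) × (defend A, defend B) has no saddle point. Let General X play route A with probability p; indifference gives 9p + 3(1−p) = 4p + 12(1−p), so p = 9/14.
Similarly General Y's optimal q on defend A is 4/7, and the value is 9·(4/7) + (4)·(3/7) = 48/7.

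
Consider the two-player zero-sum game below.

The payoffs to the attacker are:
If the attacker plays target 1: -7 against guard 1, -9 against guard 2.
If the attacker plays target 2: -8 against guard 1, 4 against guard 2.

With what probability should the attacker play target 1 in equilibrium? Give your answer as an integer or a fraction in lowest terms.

6/7

Row minima are -9 and -8, so the attacker's maximin is -8; column maxima are -7 and 4, so the defender's minimax is -7. These differ, so the equilibrium is in mixed strategies.
Let the attacker play target 1 with probability p. The defender is indifferent when −7p − 8(1−p) = −9p + 4(1−p), giving p = 6/7.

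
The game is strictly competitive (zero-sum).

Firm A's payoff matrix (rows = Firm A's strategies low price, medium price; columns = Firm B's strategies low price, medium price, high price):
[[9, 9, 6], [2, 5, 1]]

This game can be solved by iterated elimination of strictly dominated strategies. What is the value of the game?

Row medium price is strictly dominated by row low price (9>2, 9>5, 6>1); eliminate medium price.
Column medium price is strictly dominated by high price for Firm B (6<9); eliminate medium price.
Column low price is strictly dominated by high price for Firm B (6<9); eliminate low price.
Only (low price, high price) remains, with payoff 6.

6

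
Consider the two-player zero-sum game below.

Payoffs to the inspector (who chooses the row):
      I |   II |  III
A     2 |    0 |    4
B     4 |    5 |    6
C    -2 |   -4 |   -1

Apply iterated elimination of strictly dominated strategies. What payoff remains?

Row C is strictly dominated by row A (2>-2, 0>-4, 4>-1); eliminate C.
Row A is strictly dominated by row B (4>2, 5>0, 6>4); eliminate A.
Column III is strictly dominated by I for the inspectee (4<6); eliminate III.
Column II is strictly dominated by I for the inspectee (4<5); eliminate II.
Only (B, I) remains, with payoff 4.

4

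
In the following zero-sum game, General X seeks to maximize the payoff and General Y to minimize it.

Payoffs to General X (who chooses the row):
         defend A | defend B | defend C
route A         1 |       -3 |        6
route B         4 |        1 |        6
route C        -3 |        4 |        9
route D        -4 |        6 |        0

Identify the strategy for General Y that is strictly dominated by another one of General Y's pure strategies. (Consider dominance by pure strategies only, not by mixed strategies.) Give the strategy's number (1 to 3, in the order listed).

General Y prefers columns that give General X less. Compare defend C with defend A: 1 < 6, 4 < 6, -3 < 9, -4 < 0.
So defend A strictly dominates defend C for General Y; defend C is strictly dominated.

3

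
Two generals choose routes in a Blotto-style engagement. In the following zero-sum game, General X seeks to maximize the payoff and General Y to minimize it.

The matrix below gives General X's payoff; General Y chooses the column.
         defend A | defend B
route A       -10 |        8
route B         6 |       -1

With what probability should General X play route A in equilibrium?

7/25

Row minima are -10 and -1, so General X's maximin is -1; column maxima are 6 and 8, so General Y's minimax is 6. These differ, so the equilibrium is in mixed strategies.
Let General X play route A with probability p. General Y is indifferent when −10p + 6(1−p) = 8p − (1−p), giving p = 7/25.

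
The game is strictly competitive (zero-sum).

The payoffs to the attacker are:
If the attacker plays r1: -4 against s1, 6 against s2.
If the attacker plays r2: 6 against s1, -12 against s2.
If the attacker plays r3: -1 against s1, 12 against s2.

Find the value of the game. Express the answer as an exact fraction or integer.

60/31

Row r1 is strictly dominated by row r3, so the attacker never plays it.
The remaining 2×2 game on (r2, r3) × (s1, s2) has no saddle point. Let the attacker play r2 with probability p; indifference gives 6p − (1−p) = −12p + 12(1−p), so p = 13/31.
Similarly the defender's optimal q on s1 is 24/31, and the value is 6·(24/31) + (-12)·(7/31) = 60/31.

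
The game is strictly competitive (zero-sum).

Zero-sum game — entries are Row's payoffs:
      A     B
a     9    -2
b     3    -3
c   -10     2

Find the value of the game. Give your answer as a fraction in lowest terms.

-2/23

Row b is strictly dominated by row a, so Row never plays it.
The remaining 2×2 game on (a, c) × (A, B) has no saddle point. Let Row play a with probability p; indifference gives 9p − 10(1−p) = −2p + 2(1−p), so p = 12/23.
Similarly Column's optimal q on A is 4/23, and the value is 9·(4/23) + (-2)·(19/23) = -2/23.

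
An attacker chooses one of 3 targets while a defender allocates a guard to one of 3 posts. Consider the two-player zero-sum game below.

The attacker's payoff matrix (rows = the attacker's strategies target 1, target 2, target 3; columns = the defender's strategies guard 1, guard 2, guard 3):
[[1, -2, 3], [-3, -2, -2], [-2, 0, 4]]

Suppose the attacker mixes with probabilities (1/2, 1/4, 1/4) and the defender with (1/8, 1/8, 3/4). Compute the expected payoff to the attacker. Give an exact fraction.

39/32

Against (1/8, 1/8, 3/4), each row's expected payoff is target 1: 17/8; target 2: -17/8; target 3: 11/4.
Taking the (1/2, 1/4, 1/4)-weighted average: (1/2)·(17/8) + (1/4)·(-17/8) + (1/4)·(11/4) = 39/32.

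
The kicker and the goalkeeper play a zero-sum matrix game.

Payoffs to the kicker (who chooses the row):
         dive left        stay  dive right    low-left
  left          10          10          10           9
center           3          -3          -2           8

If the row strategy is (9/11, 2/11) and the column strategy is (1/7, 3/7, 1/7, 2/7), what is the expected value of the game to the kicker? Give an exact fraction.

Against (1/7, 3/7, 1/7, 2/7), each row's expected payoff is left: 68/7; center: 8/7.
Taking the (9/11, 2/11)-weighted average: (9/11)·(68/7) + (2/11)·(8/7) = 628/77.

628/77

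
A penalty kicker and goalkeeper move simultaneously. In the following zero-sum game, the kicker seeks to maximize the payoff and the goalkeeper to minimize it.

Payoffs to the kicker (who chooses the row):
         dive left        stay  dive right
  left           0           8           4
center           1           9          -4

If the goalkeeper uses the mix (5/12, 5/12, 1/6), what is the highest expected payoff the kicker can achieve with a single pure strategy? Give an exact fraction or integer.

left: (0)·(5/12) + (8)·(5/12) + (4)·(1/6) = 4.
center: (1)·(5/12) + (9)·(5/12) + (-4)·(1/6) = 7/2.
The best pure response is left with expected payoff 4.

4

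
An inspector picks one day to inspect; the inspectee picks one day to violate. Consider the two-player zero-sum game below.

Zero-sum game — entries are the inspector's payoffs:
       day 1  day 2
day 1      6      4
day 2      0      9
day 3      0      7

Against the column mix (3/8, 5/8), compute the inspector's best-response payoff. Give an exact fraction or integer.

45/8

day 1: (6)·(3/8) + (4)·(5/8) = 19/4.
day 2: (0)·(3/8) + (9)·(5/8) = 45/8.
day 3: (0)·(3/8) + (7)·(5/8) = 35/8.
The best pure response is day 2 with expected payoff 45/8.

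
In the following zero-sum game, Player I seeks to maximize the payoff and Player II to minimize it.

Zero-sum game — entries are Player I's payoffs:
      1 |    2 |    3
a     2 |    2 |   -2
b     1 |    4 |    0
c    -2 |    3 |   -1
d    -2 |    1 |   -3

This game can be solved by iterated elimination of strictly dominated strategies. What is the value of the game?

0

Column 2 is strictly dominated by 3 for Player II (-2<2, 0<4, -1<3, -3<1); eliminate 2.
Row c is strictly dominated by row b (1>-2, 0>-1); eliminate c.
Row d is strictly dominated by row a (2>-2, -2>-3); eliminate d.
Column 1 is strictly dominated by 3 for Player II (-2<2, 0<1); eliminate 1.
Row a is strictly dominated by row b (0>-2); eliminate a.
Only (b, 3) remains, with payoff 0.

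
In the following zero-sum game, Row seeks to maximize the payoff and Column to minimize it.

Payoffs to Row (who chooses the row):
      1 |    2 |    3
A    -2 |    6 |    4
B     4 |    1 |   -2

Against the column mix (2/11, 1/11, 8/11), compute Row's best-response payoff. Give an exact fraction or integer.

34/11

A: (-2)·(2/11) + (6)·(1/11) + (4)·(8/11) = 34/11.
B: (4)·(2/11) + (1)·(1/11) + (-2)·(8/11) = -7/11.
The best pure response is A with expected payoff 34/11.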